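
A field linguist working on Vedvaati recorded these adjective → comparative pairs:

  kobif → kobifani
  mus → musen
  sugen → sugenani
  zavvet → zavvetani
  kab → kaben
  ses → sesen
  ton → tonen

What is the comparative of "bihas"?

sugen and ton both end in -n yet inflect differently (sugenani, tonen), so the final letter is not what conditions the rule; the number of vowels is.
"bihas" has 2 vowels. The stems with 2 vowels (kobif → kobifani, sugen → sugenani, zavvet → zavvetani) add -ani.
So bihas → bihasani.

bihasani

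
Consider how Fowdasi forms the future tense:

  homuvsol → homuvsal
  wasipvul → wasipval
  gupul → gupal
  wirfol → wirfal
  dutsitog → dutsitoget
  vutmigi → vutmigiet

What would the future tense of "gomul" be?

homuvsol and dutsitog both have last vowel 'o' yet inflect differently (homuvsal, dutsitoget), so the last vowel is not what conditions the rule; the final letter is.
"gomul" ends in -l. The stems ending in -l (gupul → gupal, wasipvul → wasipval, homuvsol → homuvsal) change the last vowel to 'a'.
The other pattern: stems ending in -g or -i add -et.
So gomul → gomal.

gomal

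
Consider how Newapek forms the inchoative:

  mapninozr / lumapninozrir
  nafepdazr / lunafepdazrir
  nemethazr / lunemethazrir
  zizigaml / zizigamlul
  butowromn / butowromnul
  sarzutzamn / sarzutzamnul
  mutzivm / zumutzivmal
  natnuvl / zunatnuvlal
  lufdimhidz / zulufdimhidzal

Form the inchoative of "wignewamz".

wignewamzul

zizigaml and natnuvl both end in -l yet inflect differently (zizigamlul, zunatnuvlal), so the final letter is not what conditions the rule; the second-to-last letter is.
"wignewamz" has second-to-last letter 'm'. The stems whose second-to-last letter is 'm' (zizigaml → zizigamlul, butowromn → butowromnul, sarzutzamn → sarzutzamnul) add -ul.
The other patterns: stems whose second-to-last letter is 'z' add lu- … -ir around the stem; stems whose second-to-last letter is 'd' or 'v' add zu- … -al around the stem.
So wignewamz → wignewamzul.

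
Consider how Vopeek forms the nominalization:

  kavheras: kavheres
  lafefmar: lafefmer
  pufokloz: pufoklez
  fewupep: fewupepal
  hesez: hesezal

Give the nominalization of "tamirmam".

tamirmem

"tamirmam" has last vowel 'a'. The stems whose last vowel is 'a' (lafefmar → lafefmer, kavheras → kavheres) change the last vowel to 'e'.
So tamirmam → tamirmem.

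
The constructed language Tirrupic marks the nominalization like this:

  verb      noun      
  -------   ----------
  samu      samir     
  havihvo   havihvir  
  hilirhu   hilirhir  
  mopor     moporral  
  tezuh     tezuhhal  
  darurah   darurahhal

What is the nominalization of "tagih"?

tagihhal

"tagih" ends in a consonant. The stems ending in a consonant (mopor → moporral, tezuh → tezuhhal, darurah → darurahhal) double the final consonant and add -al.
So tagih → tagihhal.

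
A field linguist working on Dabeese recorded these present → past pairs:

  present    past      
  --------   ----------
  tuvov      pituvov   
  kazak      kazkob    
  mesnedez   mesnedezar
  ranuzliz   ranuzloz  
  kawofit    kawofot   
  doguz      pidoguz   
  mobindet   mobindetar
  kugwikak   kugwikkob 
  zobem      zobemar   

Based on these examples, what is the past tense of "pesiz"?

pesoz

ranuzliz and mesnedez both end in -z yet inflect differently (ranuzloz, mesnedezar), so the final letter is not what conditions the rule; the last vowel is.
"pesiz" has last vowel 'i'. The stems whose last vowel is 'i' (kawofit → kawofot, ranuzliz → ranuzloz) change the last vowel to 'o'.
The other patterns: stems whose last vowel is 'a' delete the last vowel and add -ob; stems whose last vowel is 'e' add -ar; stems whose last vowel is 'o' or 'u' add the prefix pi-.
So pesiz → pesoz.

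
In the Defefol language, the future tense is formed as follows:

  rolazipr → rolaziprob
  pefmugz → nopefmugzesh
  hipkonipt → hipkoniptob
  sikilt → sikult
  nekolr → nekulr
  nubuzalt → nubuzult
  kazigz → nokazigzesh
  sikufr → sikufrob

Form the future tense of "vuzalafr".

vuzalafrob

"vuzalafr" has second-to-last letter 'f'. The one such stem in the data (sikufr → sikufrob) adds -ob, so the same rule applies.
The other patterns: stems whose second-to-last letter is 'g' add no- … -esh around the stem; stems whose second-to-last letter is 'l' change the last vowel to 'u'.
So vuzalafr → vuzalafrob.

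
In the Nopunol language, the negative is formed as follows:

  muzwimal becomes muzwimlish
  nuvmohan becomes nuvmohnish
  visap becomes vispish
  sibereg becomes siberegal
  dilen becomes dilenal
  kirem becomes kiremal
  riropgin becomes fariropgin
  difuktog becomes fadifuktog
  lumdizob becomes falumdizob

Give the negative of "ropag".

ropgish

nuvmohan and dilen both end in -n yet inflect differently (nuvmohnish, dilenal), so the final letter is not what conditions the rule; the last vowel is.
"ropag" has last vowel 'a'. The stems whose last vowel is 'a' (muzwimal → muzwimlish, nuvmohan → nuvmohnish, visap → vispish) delete the last vowel and add -ish.
The other patterns: stems whose last vowel is 'e' add -al; stems whose last vowel is 'i' or 'o' add the prefix fa-.
So ropag → ropgish.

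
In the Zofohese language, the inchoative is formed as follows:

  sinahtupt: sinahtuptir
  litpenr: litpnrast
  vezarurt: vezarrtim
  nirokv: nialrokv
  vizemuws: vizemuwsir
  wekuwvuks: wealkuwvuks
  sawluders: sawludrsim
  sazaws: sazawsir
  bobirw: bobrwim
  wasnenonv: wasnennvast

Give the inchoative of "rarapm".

rarapmir

wasnenonv and nirokv both end in -v yet inflect differently (wasnennvast, nialrokv), so the final letter is not what conditions the rule; the second-to-last letter is.
"rarapm" has second-to-last letter 'p'. The one such stem in the data (sinahtupt → sinahtuptir) adds -ir, so the same rule applies.
The other patterns: stems whose second-to-last letter is 'n' delete the last vowel and add -ast; stems whose second-to-last letter is 'r' delete the last vowel and add -im; stems whose second-to-last letter is 'k' insert -al- after the first vowel.
So rarapm → rarapmir.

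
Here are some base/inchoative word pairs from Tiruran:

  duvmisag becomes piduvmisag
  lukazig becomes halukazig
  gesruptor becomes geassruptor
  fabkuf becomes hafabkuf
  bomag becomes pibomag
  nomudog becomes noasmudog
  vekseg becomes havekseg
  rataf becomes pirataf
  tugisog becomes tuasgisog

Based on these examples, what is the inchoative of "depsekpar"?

duvmisag and nomudog both end in -g yet inflect differently (piduvmisag, noasmudog), so the final letter is not what conditions the rule; the last vowel is.
"depsekpar" has last vowel 'a'. The stems whose last vowel is 'a' (rataf → pirataf, duvmisag → piduvmisag, bomag → pibomag) add the prefix pi-.
The other patterns: stems whose last vowel is 'o' insert -as- after the first vowel; stems whose last vowel is 'e', 'i' or 'u' add the prefix ha-.
So depsekpar → pidepsekpar.

pidepsekpar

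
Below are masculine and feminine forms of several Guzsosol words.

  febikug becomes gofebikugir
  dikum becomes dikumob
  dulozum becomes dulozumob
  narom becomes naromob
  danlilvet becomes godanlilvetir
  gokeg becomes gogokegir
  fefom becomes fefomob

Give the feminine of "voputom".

dikum and febikug both have last vowel 'u' yet inflect differently (dikumob, gofebikugir), so the last vowel is not what conditions the rule; the final letter is.
"voputom" ends in -m. The stems ending in -m (dikum → dikumob, narom → naromob, fefom → fefomob) add -ob.
The other pattern: stems ending in -g or -t add go- … -ir around the stem.
So voputom → voputomob.

voputomob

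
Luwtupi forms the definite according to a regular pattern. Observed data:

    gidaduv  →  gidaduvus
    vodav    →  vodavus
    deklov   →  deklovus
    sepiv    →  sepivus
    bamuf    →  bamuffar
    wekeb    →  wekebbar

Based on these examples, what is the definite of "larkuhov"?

larkuhovus

gidaduv and bamuf both have last vowel 'u' yet inflect differently (gidaduvus, bamuffar), so the last vowel is not what conditions the rule; the final letter is.
"larkuhov" ends in -v. The stems ending in -v (gidaduv → gidaduvus, vodav → vodavus, deklov → deklovus) add -us.
The other pattern: stems ending in -b or -f double the final consonant and add -ar.
So larkuhov → larkuhovus.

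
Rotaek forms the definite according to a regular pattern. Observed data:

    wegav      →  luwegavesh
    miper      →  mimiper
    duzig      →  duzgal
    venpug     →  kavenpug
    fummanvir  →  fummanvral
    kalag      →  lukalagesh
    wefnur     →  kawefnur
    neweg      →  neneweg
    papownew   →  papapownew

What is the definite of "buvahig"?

buvahgal

wefnur and miper both end in -r yet inflect differently (kawefnur, mimiper), so the final letter is not what conditions the rule; the last vowel is.
"buvahig" has last vowel 'i'. The stems whose last vowel is 'i' (fummanvir → fummanvral, duzig → duzgal) delete the last vowel and add -al.
So buvahig → buvahgal.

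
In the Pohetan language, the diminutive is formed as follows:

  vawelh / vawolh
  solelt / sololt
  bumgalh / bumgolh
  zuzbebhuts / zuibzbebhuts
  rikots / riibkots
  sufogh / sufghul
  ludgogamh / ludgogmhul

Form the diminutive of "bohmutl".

boibhmutl

vawelh and sufogh both end in -h yet inflect differently (vawolh, sufghul), so the final letter is not what conditions the rule; the second-to-last letter is.
"bohmutl" has second-to-last letter 't'. The stems whose second-to-last letter is 't' (zuzbebhuts → zuibzbebhuts, rikots → riibkots) insert -ib- after the first vowel.
The other patterns: stems whose second-to-last letter is 'l' change the last vowel to 'o'; stems whose second-to-last letter is 'g' or 'm' delete the last vowel and add -ul.
So bohmutl → boibhmutl.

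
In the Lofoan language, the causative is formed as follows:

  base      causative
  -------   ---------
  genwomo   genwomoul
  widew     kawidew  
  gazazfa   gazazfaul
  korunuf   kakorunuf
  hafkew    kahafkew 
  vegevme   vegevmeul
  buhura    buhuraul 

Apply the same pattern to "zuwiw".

"zuwiw" ends in a consonant. The stems ending in a consonant (korunuf → kakorunuf, hafkew → kahafkew, widew → kawidew) add the prefix ka-.
The other pattern: stems ending in a vowel add -ul.
So zuwiw → kazuwiw.

kazuwiw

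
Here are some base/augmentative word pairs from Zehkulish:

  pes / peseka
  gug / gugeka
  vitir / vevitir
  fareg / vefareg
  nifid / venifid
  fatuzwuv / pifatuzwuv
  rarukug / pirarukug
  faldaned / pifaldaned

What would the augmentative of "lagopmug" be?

gug and fareg both end in -g yet inflect differently (gugeka, vefareg), so the final letter is not what conditions the rule; the number of vowels is.
"lagopmug" has 3 vowels. The stems with 3 vowels (fatuzwuv → pifatuzwuv, rarukug → pirarukug, faldaned → pifaldaned) add the prefix pi-.
So lagopmug → pilagopmug.

pilagopmug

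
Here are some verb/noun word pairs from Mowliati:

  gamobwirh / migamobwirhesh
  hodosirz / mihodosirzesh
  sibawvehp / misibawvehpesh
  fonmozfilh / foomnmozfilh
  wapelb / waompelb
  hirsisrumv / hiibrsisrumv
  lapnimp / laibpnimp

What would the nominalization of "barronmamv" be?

gamobwirh and fonmozfilh both end in -h yet inflect differently (migamobwirhesh, foomnmozfilh), so the final letter is not what conditions the rule; the second-to-last letter is.
"barronmamv" has second-to-last letter 'm'. The stems whose second-to-last letter is 'm' (hirsisrumv → hiibrsisrumv, lapnimp → laibpnimp) insert -ib- after the first vowel.
So barronmamv → baibrronmamv.

baibrronmamv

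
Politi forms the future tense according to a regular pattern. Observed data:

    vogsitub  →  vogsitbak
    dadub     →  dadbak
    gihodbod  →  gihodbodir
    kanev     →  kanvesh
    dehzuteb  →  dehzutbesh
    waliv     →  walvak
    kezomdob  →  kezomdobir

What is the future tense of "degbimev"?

"degbimev" has last vowel 'e'. The stems whose last vowel is 'e' (dehzuteb → dehzutbesh, kanev → kanvesh) delete the last vowel and add -esh.
So degbimev → degbimvesh.

degbimvesh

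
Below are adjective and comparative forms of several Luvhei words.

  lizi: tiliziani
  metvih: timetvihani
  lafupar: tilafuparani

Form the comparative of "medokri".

timedokriani

Every pair shown (lizi → tiliziani, metvih → timetvihani, lafupar → tilafuparani) follows the same rule: add ti- … -ani around the stem.
So medokri → timedokriani.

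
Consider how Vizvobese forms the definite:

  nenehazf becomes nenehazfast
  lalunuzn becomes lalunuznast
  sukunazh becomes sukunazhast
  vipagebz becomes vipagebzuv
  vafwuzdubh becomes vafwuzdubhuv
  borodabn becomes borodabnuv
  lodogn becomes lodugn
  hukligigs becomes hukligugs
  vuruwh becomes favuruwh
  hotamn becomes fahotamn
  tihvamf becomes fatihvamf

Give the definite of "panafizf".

panafizfast

"panafizf" has second-to-last letter 'z'. The stems whose second-to-last letter is 'z' (nenehazf → nenehazfast, lalunuzn → lalunuznast, sukunazh → sukunazhast) add -ast.
The other patterns: stems whose second-to-last letter is 'b' add -uv; stems whose second-to-last letter is 'g' change the last vowel to 'u'; stems whose second-to-last letter is 'm' or 'w' add the prefix fa-.
So panafizf → panafizfast.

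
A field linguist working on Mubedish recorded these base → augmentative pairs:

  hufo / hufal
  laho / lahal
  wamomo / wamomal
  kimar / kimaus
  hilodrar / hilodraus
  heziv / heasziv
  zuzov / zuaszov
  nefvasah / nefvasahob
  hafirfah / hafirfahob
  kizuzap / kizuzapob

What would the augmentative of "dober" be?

dobeus

hufo and zuzov both have last vowel 'o' yet inflect differently (hufal, zuaszov), so the last vowel is not what conditions the rule; the final letter is.
"dober" ends in -r. The stems ending in -r (kimar → kimaus, hilodrar → hilodraus) drop the final letter and add -us.
So dober → dobeus.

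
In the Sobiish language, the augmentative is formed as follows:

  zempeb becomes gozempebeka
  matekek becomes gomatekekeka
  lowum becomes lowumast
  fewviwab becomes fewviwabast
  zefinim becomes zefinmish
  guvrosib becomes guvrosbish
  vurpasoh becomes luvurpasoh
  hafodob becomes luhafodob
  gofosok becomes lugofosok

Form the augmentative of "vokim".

vokmish

"vokim" has last vowel 'i'. The stems whose last vowel is 'i' (zefinim → zefinmish, guvrosib → guvrosbish) delete the last vowel and add -ish.
The other patterns: stems whose last vowel is 'e' add go- … -eka around the stem; stems whose last vowel is 'a' or 'u' add -ast; stems whose last vowel is 'o' add the prefix lu-.
So vokim → vokmish.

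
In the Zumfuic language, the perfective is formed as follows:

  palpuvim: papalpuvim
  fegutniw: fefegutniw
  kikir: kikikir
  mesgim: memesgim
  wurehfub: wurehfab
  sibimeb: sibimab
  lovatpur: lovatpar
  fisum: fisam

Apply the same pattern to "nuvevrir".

kikir and lovatpur both end in -r yet inflect differently (kikikir, lovatpar), so the final letter is not what conditions the rule; the last vowel is.
"nuvevrir" has last vowel 'i'. The stems whose last vowel is 'i' (palpuvim → papalpuvim, fegutniw → fefegutniw, kikir → kikikir) repeat the first consonant+vowel as a prefix.
So nuvevrir → nunuvevrir.

nunuvevrir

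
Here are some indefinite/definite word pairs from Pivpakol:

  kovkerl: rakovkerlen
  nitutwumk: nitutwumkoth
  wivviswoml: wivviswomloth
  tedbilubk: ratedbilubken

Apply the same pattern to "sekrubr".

rasekrubren

nitutwumk and tedbilubk both end in -k yet inflect differently (nitutwumkoth, ratedbilubken), so the final letter is not what conditions the rule; the second-to-last letter is.
"sekrubr" has second-to-last letter 'b'. The one such stem in the data (tedbilubk → ratedbilubken) adds ra- … -en around the stem, so the same rule applies.
The other pattern: stems whose second-to-last letter is 'm' add -oth.
So sekrubr → rasekrubren.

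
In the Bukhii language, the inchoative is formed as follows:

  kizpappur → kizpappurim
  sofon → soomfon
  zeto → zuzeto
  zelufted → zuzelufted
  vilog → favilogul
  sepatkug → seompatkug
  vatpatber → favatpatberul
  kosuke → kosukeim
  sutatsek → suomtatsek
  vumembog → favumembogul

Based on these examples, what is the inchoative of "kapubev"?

"kapubev" begins with k-. The stems beginning with k- (kizpappur → kizpappurim, kosuke → kosukeim) add -im.
So kapubev → kapubevim.

kapubevim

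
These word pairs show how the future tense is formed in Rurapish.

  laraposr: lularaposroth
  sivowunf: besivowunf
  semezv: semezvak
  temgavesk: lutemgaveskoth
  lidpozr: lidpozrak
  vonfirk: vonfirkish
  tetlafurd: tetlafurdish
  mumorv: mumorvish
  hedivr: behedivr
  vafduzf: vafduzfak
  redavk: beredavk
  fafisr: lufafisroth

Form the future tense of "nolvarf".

temgavesk and redavk both end in -k yet inflect differently (lutemgaveskoth, beredavk), so the final letter is not what conditions the rule; the second-to-last letter is.
"nolvarf" has second-to-last letter 'r'. The stems whose second-to-last letter is 'r' (vonfirk → vonfirkish, tetlafurd → tetlafurdish, mumorv → mumorvish) add -ish.
So nolvarf → nolvarfish.

nolvarfish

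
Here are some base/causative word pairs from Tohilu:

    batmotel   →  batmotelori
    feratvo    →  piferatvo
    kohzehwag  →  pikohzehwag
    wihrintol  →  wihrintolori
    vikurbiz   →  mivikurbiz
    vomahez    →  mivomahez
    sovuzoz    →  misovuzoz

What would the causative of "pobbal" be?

pobbalori

batmotel and vomahez both have last vowel 'e' yet inflect differently (batmotelori, mivomahez), so the last vowel is not what conditions the rule; the final letter is.
"pobbal" ends in -l. The stems ending in -l (batmotel → batmotelori, wihrintol → wihrintolori) add -ori.
The other patterns: stems ending in -z add the prefix mi-; stems ending in -g or -o add the prefix pi-.
So pobbal → pobbalori.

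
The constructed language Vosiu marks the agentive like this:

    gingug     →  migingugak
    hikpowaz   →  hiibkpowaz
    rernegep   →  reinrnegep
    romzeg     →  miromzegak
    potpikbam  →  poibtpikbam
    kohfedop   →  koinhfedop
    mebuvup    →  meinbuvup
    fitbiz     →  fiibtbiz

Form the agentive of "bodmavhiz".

gingug and mebuvup both have last vowel 'u' yet inflect differently (migingugak, meinbuvup), so the last vowel is not what conditions the rule; the final letter is.
"bodmavhiz" ends in -z. The stems ending in -z (fitbiz → fiibtbiz, hikpowaz → hiibkpowaz) insert -ib- after the first vowel.
So bodmavhiz → boibdmavhiz.

boibdmavhiz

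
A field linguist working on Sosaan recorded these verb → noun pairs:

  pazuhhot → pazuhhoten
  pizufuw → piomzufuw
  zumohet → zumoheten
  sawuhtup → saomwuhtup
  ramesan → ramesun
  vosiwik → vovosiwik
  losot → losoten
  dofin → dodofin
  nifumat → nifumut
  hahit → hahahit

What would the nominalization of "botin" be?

nifumat and hahit both end in -t yet inflect differently (nifumut, hahahit), so the final letter is not what conditions the rule; the last vowel is.
"botin" has last vowel 'i'. The stems whose last vowel is 'i' (hahit → hahahit, dofin → dodofin, vosiwik → vovosiwik) repeat the first consonant+vowel as a prefix.
The other patterns: stems whose last vowel is 'a' change the last vowel to 'u'; stems whose last vowel is 'u' insert -om- after the first vowel; stems whose last vowel is 'e' or 'o' add -en.
So botin → bobotin.

bobotin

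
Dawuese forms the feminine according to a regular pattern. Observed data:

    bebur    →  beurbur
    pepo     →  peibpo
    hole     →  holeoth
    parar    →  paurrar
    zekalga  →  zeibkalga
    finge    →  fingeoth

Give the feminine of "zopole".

zopoleoth

parar and zekalga both have last vowel 'a' yet inflect differently (paurrar, zeibkalga), so the last vowel is not what conditions the rule; the final letter is.
"zopole" ends in -e. The stems ending in -e (hole → holeoth, finge → fingeoth) add -oth.
So zopole → zopoleoth.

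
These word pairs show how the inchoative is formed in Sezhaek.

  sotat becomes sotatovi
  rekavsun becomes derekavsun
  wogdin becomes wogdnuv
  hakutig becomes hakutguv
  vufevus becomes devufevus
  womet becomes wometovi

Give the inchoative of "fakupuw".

defakupuw

wogdin and rekavsun both end in -n yet inflect differently (wogdnuv, derekavsun), so the final letter is not what conditions the rule; the last vowel is.
"fakupuw" has last vowel 'u'. The stems whose last vowel is 'u' (vufevus → devufevus, rekavsun → derekavsun) add the prefix de-.
So fakupuw → defakupuw.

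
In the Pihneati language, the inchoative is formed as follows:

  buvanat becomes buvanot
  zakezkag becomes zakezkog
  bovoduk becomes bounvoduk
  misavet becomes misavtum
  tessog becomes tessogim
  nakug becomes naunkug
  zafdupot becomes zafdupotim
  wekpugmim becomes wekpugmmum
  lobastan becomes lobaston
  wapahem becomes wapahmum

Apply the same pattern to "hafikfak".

hafikfok

"hafikfak" has last vowel 'a'. The stems whose last vowel is 'a' (buvanat → buvanot, zakezkag → zakezkog, lobastan → lobaston) change the last vowel to 'o'.
So hafikfak → hafikfok.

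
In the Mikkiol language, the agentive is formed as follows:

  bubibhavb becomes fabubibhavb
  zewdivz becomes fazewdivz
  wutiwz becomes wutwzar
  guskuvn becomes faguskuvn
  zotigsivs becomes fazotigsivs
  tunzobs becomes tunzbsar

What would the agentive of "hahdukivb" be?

zewdivz and wutiwz both end in -z yet inflect differently (fazewdivz, wutwzar), so the final letter is not what conditions the rule; the second-to-last letter is.
"hahdukivb" has second-to-last letter 'v'. The stems whose second-to-last letter is 'v' (bubibhavb → fabubibhavb, zewdivz → fazewdivz, zotigsivs → fazotigsivs) add the prefix fa-.
The other pattern: stems whose second-to-last letter is 'b' or 'w' delete the last vowel and add -ar.
So hahdukivb → fahahdukivb.

fahahdukivb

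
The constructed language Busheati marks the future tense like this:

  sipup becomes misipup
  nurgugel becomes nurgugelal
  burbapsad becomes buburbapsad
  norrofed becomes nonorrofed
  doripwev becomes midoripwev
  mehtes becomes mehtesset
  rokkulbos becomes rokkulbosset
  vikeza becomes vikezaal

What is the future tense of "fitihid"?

mehtes and norrofed both have last vowel 'e' yet inflect differently (mehtesset, nonorrofed), so the last vowel is not what conditions the rule; the final letter is.
"fitihid" ends in -d. The stems ending in -d (burbapsad → buburbapsad, norrofed → nonorrofed) repeat the first consonant+vowel as a prefix.
So fitihid → fifitihid.

fifitihid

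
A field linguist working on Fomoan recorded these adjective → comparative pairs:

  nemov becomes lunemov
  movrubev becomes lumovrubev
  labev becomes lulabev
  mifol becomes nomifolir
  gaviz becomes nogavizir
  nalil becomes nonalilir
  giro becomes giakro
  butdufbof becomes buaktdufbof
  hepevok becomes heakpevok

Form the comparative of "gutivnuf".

guaktivnuf

"gutivnuf" ends in -f. The one such stem in the data (butdufbof → buaktdufbof) inserts -ak- after the first vowel (as do giro, hepevok), so the same rule applies.
So gutivnuf → guaktivnuf.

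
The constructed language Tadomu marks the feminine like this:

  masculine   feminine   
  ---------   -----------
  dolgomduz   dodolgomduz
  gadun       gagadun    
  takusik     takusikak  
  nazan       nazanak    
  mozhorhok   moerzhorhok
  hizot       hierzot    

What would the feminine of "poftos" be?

poerftos

"poftos" has last vowel 'o'. The stems whose last vowel is 'o' (mozhorhok → moerzhorhok, hizot → hierzot) insert -er- after the first vowel.
The other patterns: stems whose last vowel is 'u' repeat the first consonant+vowel as a prefix; stems whose last vowel is 'a' or 'i' add -ak.
So poftos → poerftos.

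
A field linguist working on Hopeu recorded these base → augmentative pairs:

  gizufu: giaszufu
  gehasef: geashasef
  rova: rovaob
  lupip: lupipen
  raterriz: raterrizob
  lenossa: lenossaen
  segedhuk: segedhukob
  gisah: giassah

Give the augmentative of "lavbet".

"lavbet" begins with l-. The stems beginning with l- (lupip → lupipen, lenossa → lenossaen) add -en.
The other patterns: stems beginning with r- or s- add -ob; stems beginning with g- insert -as- after the first vowel.
So lavbet → lavbeten.

lavbeten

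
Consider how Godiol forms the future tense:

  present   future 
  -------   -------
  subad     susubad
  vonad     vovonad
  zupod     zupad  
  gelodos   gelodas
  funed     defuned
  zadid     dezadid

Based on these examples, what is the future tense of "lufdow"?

lufdaw

"lufdow" has last vowel 'o'. The stems whose last vowel is 'o' (zupod → zupad, gelodos → gelodas) change the last vowel to 'a'.
The other patterns: stems whose last vowel is 'a' repeat the first consonant+vowel as a prefix; stems whose last vowel is 'e' or 'i' add the prefix de-.
So lufdow → lufdaw.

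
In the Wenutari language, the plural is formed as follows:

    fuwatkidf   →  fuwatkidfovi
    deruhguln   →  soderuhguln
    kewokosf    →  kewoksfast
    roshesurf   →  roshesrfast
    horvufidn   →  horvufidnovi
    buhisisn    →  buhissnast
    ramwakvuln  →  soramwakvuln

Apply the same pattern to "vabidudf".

"vabidudf" has second-to-last letter 'd'. The stems whose second-to-last letter is 'd' (horvufidn → horvufidnovi, fuwatkidf → fuwatkidfovi) add -ovi.
The other patterns: stems whose second-to-last letter is 'l' add the prefix so-; stems whose second-to-last letter is 'r' or 's' delete the last vowel and add -ast.
So vabidudf → vabidudfovi.

vabidudfovi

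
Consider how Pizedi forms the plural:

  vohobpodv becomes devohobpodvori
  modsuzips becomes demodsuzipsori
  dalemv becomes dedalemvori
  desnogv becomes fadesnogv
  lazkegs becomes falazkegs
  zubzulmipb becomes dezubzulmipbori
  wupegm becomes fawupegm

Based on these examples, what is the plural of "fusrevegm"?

desnogv and vohobpodv both end in -v yet inflect differently (fadesnogv, devohobpodvori), so the final letter is not what conditions the rule; the second-to-last letter is.
"fusrevegm" has second-to-last letter 'g'. The stems whose second-to-last letter is 'g' (wupegm → fawupegm, desnogv → fadesnogv, lazkegs → falazkegs) add the prefix fa-.
So fusrevegm → fafusrevegm.

fafusrevegm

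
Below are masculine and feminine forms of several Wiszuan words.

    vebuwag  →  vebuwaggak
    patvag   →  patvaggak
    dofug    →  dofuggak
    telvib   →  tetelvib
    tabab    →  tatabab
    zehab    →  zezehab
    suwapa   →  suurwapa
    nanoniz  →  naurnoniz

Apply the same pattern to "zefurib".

vebuwag and tabab both have last vowel 'a' yet inflect differently (vebuwaggak, tatabab), so the last vowel is not what conditions the rule; the final letter is.
"zefurib" ends in -b. The stems ending in -b (telvib → tetelvib, tabab → tatabab, zehab → zezehab) repeat the first consonant+vowel as a prefix.
So zefurib → zezefurib.

zezefurib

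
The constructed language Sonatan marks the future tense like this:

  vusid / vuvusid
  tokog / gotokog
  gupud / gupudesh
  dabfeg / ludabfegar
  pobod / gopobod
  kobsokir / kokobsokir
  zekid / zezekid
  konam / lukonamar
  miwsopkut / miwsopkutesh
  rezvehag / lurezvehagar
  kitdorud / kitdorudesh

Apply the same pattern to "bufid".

rezvehag and tokog both end in -g yet inflect differently (lurezvehagar, gotokog), so the final letter is not what conditions the rule; the last vowel is.
"bufid" has last vowel 'i'. The stems whose last vowel is 'i' (vusid → vuvusid, zekid → zezekid, kobsokir → kokobsokir) repeat the first consonant+vowel as a prefix.
The other patterns: stems whose last vowel is 'a' or 'e' add lu- … -ar around the stem; stems whose last vowel is 'o' add the prefix go-; stems whose last vowel is 'u' add -esh.
So bufid → bubufid.

bubufid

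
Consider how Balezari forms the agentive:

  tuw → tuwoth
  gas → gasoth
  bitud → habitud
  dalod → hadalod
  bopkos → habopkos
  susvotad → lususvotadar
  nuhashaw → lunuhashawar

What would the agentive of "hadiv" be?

gas and bopkos both end in -s yet inflect differently (gasoth, habopkos), so the final letter is not what conditions the rule; the number of vowels is.
"hadiv" has 2 vowels. The stems with 2 vowels (bitud → habitud, dalod → hadalod, bopkos → habopkos) add the prefix ha-.
The other patterns: stems with 1 vowel add -oth; stems with 3 vowels add lu- … -ar around the stem.
So hadiv → hahadiv.

hahadiv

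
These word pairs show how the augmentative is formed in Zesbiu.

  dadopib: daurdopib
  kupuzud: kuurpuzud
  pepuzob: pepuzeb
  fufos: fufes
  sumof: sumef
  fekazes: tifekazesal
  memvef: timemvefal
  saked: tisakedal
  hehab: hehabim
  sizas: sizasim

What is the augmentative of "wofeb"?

tiwofebal

dadopib and pepuzob both end in -b yet inflect differently (daurdopib, pepuzeb), so the final letter is not what conditions the rule; the last vowel is.
"wofeb" has last vowel 'e'. The stems whose last vowel is 'e' (fekazes → tifekazesal, memvef → timemvefal, saked → tisakedal) add ti- … -al around the stem.
So wofeb → tiwofebal.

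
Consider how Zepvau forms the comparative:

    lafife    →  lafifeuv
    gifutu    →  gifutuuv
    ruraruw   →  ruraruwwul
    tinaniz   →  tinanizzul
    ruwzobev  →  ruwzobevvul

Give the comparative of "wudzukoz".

wudzukozzul

"wudzukoz" ends in a consonant. The stems ending in a consonant (ruraruw → ruraruwwul, tinaniz → tinanizzul, ruwzobev → ruwzobevvul) double the final consonant and add -ul.
So wudzukoz → wudzukozzul.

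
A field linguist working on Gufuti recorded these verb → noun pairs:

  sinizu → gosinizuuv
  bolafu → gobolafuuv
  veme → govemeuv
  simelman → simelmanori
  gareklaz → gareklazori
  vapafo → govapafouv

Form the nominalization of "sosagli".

simelman and sinizu both begin with s- yet inflect differently (simelmanori, gosinizuuv), so the first letter is not what conditions the rule; whether the stem ends in a vowel or a consonant is.
"sosagli" ends in a vowel. The stems ending in a vowel (vapafo → govapafouv, sinizu → gosinizuuv, bolafu → gobolafuuv) add go- … -uv around the stem.
So sosagli → gososagliuv.

gososagliuv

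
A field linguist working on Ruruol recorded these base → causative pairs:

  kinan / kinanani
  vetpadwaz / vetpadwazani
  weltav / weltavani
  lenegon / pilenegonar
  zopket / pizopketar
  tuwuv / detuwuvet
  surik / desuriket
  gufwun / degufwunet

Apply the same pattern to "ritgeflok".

kinan and lenegon both end in -n yet inflect differently (kinanani, pilenegonar), so the final letter is not what conditions the rule; the last vowel is.
"ritgeflok" has last vowel 'o'. The one such stem in the data (lenegon → pilenegonar) adds pi- … -ar around the stem, so the same rule applies.
The other patterns: stems whose last vowel is 'a' add -ani; stems whose last vowel is 'i' or 'u' add de- … -et around the stem.
So ritgeflok → piritgeflokar.

piritgeflokar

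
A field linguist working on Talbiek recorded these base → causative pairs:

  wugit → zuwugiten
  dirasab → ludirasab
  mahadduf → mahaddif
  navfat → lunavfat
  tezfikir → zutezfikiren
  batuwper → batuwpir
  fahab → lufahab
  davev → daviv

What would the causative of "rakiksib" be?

batuwper and tezfikir both end in -r yet inflect differently (batuwpir, zutezfikiren), so the final letter is not what conditions the rule; the last vowel is.
"rakiksib" has last vowel 'i'. The stems whose last vowel is 'i' (tezfikir → zutezfikiren, wugit → zuwugiten) add zu- … -en around the stem.
The other patterns: stems whose last vowel is 'e' or 'u' change the last vowel to 'i'; stems whose last vowel is 'a' add the prefix lu-.
So rakiksib → zurakiksiben.

zurakiksiben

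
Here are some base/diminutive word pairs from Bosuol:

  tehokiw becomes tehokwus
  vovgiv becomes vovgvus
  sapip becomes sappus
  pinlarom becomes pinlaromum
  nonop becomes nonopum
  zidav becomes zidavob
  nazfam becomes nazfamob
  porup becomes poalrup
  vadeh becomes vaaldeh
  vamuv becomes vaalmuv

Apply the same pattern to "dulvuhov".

sapip and nonop both end in -p yet inflect differently (sappus, nonopum), so the final letter is not what conditions the rule; the last vowel is.
"dulvuhov" has last vowel 'o'. The stems whose last vowel is 'o' (pinlarom → pinlaromum, nonop → nonopum) add -um.
So dulvuhov → dulvuhovum.

dulvuhovum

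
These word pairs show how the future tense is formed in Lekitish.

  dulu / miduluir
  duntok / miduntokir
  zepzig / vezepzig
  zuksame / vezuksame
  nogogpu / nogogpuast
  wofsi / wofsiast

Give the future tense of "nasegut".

"nasegut" begins with n-. The one such stem in the data (nogogpu → nogogpuast) adds -ast, so the same rule applies.
The other patterns: stems beginning with d- add mi- … -ir around the stem; stems beginning with z- add the prefix ve-.
So nasegut → nasegutast.

nasegutast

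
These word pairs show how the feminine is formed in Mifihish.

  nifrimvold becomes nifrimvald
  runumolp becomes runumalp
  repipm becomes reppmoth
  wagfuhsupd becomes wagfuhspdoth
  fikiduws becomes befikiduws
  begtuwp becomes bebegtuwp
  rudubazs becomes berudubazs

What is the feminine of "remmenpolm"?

"remmenpolm" has second-to-last letter 'l'. The stems whose second-to-last letter is 'l' (nifrimvold → nifrimvald, runumolp → runumalp) change the last vowel to 'a'.
The other patterns: stems whose second-to-last letter is 'p' delete the last vowel and add -oth; stems whose second-to-last letter is 'w' or 'z' add the prefix be-.
So remmenpolm → remmenpalm.

remmenpalm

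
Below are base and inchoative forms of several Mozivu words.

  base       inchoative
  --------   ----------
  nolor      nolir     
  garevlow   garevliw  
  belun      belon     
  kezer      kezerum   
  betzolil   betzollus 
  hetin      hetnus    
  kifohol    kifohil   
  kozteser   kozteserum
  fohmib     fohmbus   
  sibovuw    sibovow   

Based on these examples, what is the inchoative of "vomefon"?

"vomefon" has last vowel 'o'. The stems whose last vowel is 'o' (nolor → nolir, kifohol → kifohil, garevlow → garevliw) change the last vowel to 'i'.
So vomefon → vomefin.

vomefin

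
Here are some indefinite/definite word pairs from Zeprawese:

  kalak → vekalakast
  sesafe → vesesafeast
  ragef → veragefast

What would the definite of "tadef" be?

Every pair shown (kalak → vekalakast, sesafe → vesesafeast, ragef → veragefast) follows the same rule: add ve- … -ast around the stem.
So tadef → vetadefast.

vetadefast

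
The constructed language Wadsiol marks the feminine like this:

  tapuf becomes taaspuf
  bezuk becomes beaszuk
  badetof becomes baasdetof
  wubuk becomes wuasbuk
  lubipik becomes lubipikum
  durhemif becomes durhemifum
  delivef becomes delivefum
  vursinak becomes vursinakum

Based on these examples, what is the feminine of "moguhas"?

moguhasum

bezuk and lubipik both end in -k yet inflect differently (beaszuk, lubipikum), so the final letter is not what conditions the rule; the last vowel is.
"moguhas" has last vowel 'a'. The one such stem in the data (vursinak → vursinakum) adds -um, so the same rule applies.
The other pattern: stems whose last vowel is 'o' or 'u' insert -as- after the first vowel.
So moguhas → moguhasum.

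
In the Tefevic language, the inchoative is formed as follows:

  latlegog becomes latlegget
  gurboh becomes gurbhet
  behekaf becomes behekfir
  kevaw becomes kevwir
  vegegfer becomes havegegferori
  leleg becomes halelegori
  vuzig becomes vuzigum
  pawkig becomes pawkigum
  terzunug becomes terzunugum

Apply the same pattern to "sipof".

sipfet

"sipof" has last vowel 'o'. The stems whose last vowel is 'o' (latlegog → latlegget, gurboh → gurbhet) delete the last vowel and add -et.
The other patterns: stems whose last vowel is 'a' delete the last vowel and add -ir; stems whose last vowel is 'e' add ha- … -ori around the stem; stems whose last vowel is 'i' or 'u' add -um.
So sipof → sipfet.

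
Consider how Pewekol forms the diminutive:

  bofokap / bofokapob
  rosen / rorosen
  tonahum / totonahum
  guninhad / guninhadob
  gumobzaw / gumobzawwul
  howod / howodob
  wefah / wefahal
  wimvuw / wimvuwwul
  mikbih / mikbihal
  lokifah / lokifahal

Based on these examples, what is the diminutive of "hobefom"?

lokifah and gumobzaw both have last vowel 'a' yet inflect differently (lokifahal, gumobzawwul), so the last vowel is not what conditions the rule; the final letter is.
"hobefom" ends in -m. The one such stem in the data (tonahum → totonahum) repeats the first consonant+vowel as a prefix (as does rosen), so the same rule applies.
The other patterns: stems ending in -h add -al; stems ending in -w double the final consonant and add -ul; stems ending in -d or -p add -ob.
So hobefom → hohobefom.

hohobefom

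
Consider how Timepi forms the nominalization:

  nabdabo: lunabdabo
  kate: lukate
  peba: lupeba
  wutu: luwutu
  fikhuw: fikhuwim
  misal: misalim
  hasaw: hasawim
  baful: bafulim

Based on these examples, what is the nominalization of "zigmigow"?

"zigmigow" ends in a consonant. The stems ending in a consonant (fikhuw → fikhuwim, misal → misalim, hasaw → hasawim) add -im.
So zigmigow → zigmigowim.

zigmigowim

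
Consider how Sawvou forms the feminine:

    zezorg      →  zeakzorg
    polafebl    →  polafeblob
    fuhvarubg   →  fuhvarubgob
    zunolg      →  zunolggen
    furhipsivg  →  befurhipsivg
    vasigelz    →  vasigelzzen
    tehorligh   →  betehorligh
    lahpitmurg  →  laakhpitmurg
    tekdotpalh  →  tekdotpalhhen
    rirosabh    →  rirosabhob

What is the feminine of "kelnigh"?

bekelnigh

furhipsivg and fuhvarubg both end in -g yet inflect differently (befurhipsivg, fuhvarubgob), so the final letter is not what conditions the rule; the second-to-last letter is.
"kelnigh" has second-to-last letter 'g'. The one such stem in the data (tehorligh → betehorligh) adds the prefix be-, so the same rule applies.
So kelnigh → bekelnigh.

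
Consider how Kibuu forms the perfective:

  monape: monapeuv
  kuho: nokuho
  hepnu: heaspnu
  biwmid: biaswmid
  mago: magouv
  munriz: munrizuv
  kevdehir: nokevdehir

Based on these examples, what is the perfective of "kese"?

nokese

mago and kuho both end in -o yet inflect differently (magouv, nokuho), so the final letter is not what conditions the rule; the first letter is.
"kese" begins with k-. The stems beginning with k- (kevdehir → nokevdehir, kuho → nokuho) add the prefix no-.
So kese → nokese.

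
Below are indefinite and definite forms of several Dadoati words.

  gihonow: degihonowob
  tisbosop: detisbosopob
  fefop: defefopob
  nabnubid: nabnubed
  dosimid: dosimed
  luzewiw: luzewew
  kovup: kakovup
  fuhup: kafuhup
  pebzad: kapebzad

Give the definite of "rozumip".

"rozumip" has last vowel 'i'. The stems whose last vowel is 'i' (nabnubid → nabnubed, dosimid → dosimed, luzewiw → luzewew) change the last vowel to 'e'.
So rozumip → rozumep.

rozumep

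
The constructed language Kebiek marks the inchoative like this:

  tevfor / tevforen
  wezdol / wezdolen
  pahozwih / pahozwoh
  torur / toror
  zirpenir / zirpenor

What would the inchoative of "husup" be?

tevfor and torur both end in -r yet inflect differently (tevforen, toror), so the final letter is not what conditions the rule; the last vowel is.
"husup" has last vowel 'u'. The one such stem in the data (torur → toror) changes the last vowel to 'o' (as do pahozwih, zirpenir), so the same rule applies.
So husup → husop.

husop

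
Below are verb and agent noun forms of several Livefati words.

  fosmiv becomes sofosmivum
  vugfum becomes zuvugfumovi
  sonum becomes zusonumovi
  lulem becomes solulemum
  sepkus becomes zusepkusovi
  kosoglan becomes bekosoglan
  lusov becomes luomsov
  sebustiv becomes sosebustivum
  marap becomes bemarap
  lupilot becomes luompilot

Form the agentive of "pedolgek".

sopedolgekum

lusov and fosmiv both end in -v yet inflect differently (luomsov, sofosmivum), so the final letter is not what conditions the rule; the last vowel is.
"pedolgek" has last vowel 'e'. The one such stem in the data (lulem → solulemum) adds so- … -um around the stem, so the same rule applies.
The other patterns: stems whose last vowel is 'o' insert -om- after the first vowel; stems whose last vowel is 'u' add zu- … -ovi around the stem; stems whose last vowel is 'a' add the prefix be-.
So pedolgek → sopedolgekum.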